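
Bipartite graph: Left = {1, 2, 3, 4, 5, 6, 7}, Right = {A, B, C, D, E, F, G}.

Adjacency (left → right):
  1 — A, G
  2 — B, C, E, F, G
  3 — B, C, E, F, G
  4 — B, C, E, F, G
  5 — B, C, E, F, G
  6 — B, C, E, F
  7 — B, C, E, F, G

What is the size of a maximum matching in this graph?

For example, pair 1-A, 2-C, 3-G, 4-F, 5-E, 6-B.
The set {2, 3, 4, 5, 6, 7} has only 5 neighbours ({B, C, E, F, G}), so by Hall's theorem at most 6 of the 7 left vertices can be matched.

6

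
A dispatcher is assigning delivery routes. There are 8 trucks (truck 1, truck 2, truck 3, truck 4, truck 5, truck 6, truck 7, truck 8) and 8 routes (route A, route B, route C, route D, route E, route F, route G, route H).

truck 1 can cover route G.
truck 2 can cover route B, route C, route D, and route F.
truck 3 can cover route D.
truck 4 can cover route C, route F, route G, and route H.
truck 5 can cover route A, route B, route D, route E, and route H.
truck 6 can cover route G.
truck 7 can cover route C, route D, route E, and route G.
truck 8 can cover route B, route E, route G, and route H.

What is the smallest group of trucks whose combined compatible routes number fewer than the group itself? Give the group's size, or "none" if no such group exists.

Take S = {truck 1, truck 6}. Its neighbourhood is {route G}, so |N(S)| = 1 < |S| = 2.
No single vertex violates Hall's condition since each has at least one neighbour, so 2 is the minimum.

2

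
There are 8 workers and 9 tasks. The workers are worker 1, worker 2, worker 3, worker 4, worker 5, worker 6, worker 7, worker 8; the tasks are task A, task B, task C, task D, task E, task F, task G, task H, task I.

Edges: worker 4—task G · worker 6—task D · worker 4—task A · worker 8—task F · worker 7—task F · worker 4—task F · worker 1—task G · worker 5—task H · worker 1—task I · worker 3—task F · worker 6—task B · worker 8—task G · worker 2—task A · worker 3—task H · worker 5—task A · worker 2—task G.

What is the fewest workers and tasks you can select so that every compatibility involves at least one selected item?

6

The 6 edges worker 1–task I, worker 2–task G, worker 3–task H, worker 4–task F, worker 5–task A, worker 6–task D form a matching, so any vertex cover needs at least 6 vertices (one per matched edge).
Conversely {worker 1, worker 6, task A, task F, task G, task H} meets every edge and has exactly 6 vertices, so 6 is optimal.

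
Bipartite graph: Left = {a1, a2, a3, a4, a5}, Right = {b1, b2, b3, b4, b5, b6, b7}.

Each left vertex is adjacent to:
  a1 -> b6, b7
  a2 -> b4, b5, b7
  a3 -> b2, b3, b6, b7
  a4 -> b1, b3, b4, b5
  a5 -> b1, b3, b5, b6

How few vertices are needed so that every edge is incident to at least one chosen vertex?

{a1, a2, a3, a4, a5} is a vertex cover of size 5: every edge has an endpoint in this set.
No smaller cover exists because a1–b7, a2–b5, a3–b6, a4–b4, a5–b3 is a matching of size 5, and a cover must include an endpoint of each of these disjoint edges (König's theorem).

5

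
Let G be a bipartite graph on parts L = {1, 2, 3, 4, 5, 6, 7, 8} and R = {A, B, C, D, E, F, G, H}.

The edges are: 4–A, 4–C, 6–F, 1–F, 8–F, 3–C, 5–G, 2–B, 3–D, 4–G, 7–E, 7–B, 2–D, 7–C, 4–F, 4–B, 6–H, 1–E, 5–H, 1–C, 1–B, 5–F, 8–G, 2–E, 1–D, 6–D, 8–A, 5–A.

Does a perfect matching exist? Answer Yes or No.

For example, pair 1-E, 2-B, 3-D, 4-A, 5-G, 6-H, 7-C, 8-F.
Every left vertex is matched, so this is a perfect matching.

Yes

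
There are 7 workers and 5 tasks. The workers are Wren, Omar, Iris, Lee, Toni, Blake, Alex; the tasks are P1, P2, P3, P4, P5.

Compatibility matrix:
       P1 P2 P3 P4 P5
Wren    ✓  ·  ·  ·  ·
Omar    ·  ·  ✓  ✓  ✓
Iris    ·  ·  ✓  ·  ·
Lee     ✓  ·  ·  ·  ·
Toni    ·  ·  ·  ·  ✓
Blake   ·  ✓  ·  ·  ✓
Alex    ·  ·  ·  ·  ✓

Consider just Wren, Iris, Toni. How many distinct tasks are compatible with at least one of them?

3

The union of neighbours of {Wren, Iris, Toni} is {P1, P3, P5}, which has 3 elements.
Since |N(S)| = 3 ≥ |S| = 3, Hall's condition holds for this subset.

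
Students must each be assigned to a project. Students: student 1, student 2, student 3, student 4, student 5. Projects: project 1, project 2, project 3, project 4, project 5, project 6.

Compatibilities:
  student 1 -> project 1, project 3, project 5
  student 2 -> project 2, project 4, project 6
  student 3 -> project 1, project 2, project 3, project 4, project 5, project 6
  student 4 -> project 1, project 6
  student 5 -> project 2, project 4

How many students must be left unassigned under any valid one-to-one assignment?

0

For example, pair student 1-project 1, student 2-project 2, student 3-project 3, student 4-project 6, student 5-project 4.
All 5 students are matched, so no larger matching exists.
That matches 5 of the 5, leaving 0 unmatched; no matching can do better.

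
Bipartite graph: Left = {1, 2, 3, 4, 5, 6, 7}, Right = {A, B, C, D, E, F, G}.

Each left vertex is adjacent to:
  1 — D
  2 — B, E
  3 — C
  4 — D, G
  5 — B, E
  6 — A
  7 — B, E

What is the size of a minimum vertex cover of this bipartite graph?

6

A maximum matching has 6 edges (e.g. 1–D, 2–E, 3–C, 4–G, 5–B, 6–A).
By König's theorem the minimum vertex cover has the same size. One such cover is {1, 3, 4, 6, B, E}.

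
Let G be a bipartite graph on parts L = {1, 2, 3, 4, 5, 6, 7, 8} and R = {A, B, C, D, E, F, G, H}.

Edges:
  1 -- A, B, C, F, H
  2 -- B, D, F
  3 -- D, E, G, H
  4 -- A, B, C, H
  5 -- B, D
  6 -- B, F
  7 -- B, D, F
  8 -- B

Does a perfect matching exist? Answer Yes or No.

The set {2, 5, 6, 7, 8} has only 3 neighbours ({B, D, F}), so by Hall's theorem at most 6 of the 8 left vertices can be matched.
Hence no matching covers every left vertex.

No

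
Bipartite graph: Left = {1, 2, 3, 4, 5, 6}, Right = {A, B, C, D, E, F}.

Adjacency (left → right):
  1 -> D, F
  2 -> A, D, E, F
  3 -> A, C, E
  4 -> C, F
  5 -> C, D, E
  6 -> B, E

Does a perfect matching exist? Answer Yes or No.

One maximum matching: 1→F, 2→D, 3→A, 4→C, 5→E, 6→B.
All 6 left vertices are covered.

Yes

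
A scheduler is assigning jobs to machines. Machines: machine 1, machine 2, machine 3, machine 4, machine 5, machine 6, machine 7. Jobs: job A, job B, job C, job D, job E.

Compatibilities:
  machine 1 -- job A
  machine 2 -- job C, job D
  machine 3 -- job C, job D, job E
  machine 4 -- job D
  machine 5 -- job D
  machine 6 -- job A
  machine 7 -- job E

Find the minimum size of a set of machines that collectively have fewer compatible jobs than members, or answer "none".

Take S = {machine 1, machine 6}. Its neighbourhood is {job A}, so |N(S)| = 1 < |S| = 2.
No single vertex violates Hall's condition since each has at least one neighbour, so 2 is the minimum.

2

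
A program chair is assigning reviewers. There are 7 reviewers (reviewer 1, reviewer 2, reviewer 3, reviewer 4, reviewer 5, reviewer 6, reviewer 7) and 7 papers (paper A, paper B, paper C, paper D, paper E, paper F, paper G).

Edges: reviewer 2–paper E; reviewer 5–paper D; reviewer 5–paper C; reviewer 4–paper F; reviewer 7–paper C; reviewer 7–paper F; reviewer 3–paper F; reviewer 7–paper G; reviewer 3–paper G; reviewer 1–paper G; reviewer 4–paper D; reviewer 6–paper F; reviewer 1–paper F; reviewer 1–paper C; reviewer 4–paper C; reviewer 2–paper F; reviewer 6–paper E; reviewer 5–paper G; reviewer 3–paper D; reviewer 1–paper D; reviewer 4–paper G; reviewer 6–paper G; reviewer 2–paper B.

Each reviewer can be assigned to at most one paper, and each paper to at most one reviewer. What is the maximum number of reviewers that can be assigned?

One maximum matching: reviewer 1–paper G, reviewer 2–paper B, reviewer 3–paper F, reviewer 4–paper C, reviewer 5–paper D, reviewer 6–paper E.
The set {reviewer 1, reviewer 3, reviewer 4, reviewer 5, reviewer 7} has only 4 neighbours ({paper C, paper D, paper F, paper G}), so by Hall's theorem at most 6 of the 7 reviewers can be matched.

6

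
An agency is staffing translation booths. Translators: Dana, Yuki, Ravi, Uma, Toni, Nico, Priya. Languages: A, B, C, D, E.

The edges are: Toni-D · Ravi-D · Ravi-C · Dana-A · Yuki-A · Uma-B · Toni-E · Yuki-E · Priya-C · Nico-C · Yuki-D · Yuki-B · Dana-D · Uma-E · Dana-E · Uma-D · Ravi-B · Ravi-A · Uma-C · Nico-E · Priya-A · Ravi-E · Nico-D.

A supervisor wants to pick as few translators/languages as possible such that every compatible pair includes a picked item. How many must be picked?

5

{A, B, C, D, E} is a vertex cover of size 5: every edge has an endpoint in this set.
No smaller cover exists because Dana–D, Yuki–B, Ravi–A, Uma–C, Toni–E is a matching of size 5, and a cover must include an endpoint of each of these disjoint edges (König's theorem).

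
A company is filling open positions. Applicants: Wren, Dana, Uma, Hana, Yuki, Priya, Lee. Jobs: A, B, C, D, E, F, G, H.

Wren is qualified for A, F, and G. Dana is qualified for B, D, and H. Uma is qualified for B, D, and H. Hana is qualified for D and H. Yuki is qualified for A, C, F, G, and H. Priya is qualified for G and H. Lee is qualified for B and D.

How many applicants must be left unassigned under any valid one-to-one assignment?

One maximum matching: Wren–F, Dana–B, Uma–H, Hana–D, Yuki–A, Priya–G.
The set {Dana, Uma, Hana, Lee} has only 3 neighbours ({B, D, H}), so by Hall's theorem at most 6 of the 7 applicants can be matched.
That matches 6 of the 7, leaving 1 unmatched; no matching can do better.

1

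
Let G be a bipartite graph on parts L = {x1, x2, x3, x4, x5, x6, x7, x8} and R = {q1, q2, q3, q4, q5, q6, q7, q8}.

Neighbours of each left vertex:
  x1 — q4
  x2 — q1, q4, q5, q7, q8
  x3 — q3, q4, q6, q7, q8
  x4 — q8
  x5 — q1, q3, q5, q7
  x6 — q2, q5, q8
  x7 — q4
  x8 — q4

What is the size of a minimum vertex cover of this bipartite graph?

The 6 edges x1–q4, x2–q7, x3–q6, x4–q8, x5–q5, x6–q2 form a matching, so any vertex cover needs at least 6 vertices (one per matched edge).
Conversely {x2, x3, x4, x5, x6, q4} meets every edge and has exactly 6 vertices, so 6 is optimal.

6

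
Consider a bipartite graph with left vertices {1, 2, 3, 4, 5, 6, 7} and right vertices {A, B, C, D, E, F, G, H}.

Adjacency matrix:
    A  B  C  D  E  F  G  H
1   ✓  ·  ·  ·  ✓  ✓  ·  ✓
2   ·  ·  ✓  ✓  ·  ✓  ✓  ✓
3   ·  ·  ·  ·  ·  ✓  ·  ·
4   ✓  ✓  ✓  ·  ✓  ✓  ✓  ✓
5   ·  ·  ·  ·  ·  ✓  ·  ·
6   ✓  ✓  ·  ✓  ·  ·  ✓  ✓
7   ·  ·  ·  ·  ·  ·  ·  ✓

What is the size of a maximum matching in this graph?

6

For example, pair 1–E, 2–G, 3–F, 4–B, 6–A, 7–H.
The set {3, 5} has only 1 neighbour ({F}), so by Hall's theorem at most 6 of the 7 left vertices can be matched.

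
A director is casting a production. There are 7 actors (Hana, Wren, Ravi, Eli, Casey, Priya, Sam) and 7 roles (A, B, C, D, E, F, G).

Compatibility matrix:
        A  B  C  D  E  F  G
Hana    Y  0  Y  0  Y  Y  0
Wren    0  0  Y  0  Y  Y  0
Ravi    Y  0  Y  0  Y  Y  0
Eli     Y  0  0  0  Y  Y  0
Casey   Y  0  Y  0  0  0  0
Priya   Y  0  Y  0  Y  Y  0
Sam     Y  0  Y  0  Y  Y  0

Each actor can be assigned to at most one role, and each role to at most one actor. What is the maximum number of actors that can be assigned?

4

One maximum matching: Hana-A, Wren-F, Ravi-C, Eli-E.
The set {Hana, Wren, Ravi, Eli, Casey, Priya, Sam} has only 4 neighbours ({A, C, E, F}), so by Hall's theorem at most 4 of the 7 actors can be matched.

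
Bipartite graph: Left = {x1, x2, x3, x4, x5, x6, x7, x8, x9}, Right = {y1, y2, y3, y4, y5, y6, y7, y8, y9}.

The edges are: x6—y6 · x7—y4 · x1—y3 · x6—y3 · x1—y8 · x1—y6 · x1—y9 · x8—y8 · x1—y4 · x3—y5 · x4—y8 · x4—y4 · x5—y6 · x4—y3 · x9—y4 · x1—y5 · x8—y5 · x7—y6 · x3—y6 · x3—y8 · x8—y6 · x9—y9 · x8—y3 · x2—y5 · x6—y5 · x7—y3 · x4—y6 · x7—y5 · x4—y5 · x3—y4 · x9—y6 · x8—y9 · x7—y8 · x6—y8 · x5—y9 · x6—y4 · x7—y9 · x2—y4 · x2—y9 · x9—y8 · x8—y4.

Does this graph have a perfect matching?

No

The set {x1, x2, x3, x4, x5, x6, x7, x8, x9} has only 6 neighbours ({y3, y4, y5, y6, y8, y9}), so by Hall's theorem at most 6 of the 9 left vertices can be matched.
Hence no matching covers every left vertex.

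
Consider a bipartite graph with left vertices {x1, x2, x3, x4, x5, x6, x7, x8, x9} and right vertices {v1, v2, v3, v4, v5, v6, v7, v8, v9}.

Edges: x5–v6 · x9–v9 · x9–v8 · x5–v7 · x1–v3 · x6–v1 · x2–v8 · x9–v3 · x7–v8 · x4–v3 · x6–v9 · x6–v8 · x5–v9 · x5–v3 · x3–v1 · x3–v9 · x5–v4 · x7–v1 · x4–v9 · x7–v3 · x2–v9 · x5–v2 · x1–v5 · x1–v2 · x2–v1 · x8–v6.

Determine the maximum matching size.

A valid assignment of size 7: x1→v5, x2→v8, x3→v9, x4→v3, x5→v2, x6→v1, x8→v6.
The set {x2, x3, x4, x6, x7, x9} has only 4 neighbours ({v1, v3, v8, v9}), so by Hall's theorem at most 7 of the 9 left vertices can be matched.

7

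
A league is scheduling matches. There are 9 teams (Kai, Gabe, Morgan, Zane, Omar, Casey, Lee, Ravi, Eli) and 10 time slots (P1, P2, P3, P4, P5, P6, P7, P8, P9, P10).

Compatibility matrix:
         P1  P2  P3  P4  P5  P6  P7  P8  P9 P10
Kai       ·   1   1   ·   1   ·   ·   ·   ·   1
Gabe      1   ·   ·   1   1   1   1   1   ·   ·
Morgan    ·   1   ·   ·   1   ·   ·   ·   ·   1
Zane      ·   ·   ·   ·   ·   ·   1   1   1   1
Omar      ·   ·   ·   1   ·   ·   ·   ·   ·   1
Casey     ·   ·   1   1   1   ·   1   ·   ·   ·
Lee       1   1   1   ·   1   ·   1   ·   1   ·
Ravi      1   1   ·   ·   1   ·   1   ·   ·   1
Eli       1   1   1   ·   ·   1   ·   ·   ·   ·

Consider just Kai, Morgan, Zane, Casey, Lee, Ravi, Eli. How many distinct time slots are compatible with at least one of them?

10

The union of neighbours of {Kai, Morgan, Zane, Casey, Lee, Ravi, Eli} is {P1, P2, P3, P4, P5, P6, P7, P8, P9, P10}, which has 10 elements.
Since |N(S)| = 10 ≥ |S| = 7, Hall's condition holds for this subset.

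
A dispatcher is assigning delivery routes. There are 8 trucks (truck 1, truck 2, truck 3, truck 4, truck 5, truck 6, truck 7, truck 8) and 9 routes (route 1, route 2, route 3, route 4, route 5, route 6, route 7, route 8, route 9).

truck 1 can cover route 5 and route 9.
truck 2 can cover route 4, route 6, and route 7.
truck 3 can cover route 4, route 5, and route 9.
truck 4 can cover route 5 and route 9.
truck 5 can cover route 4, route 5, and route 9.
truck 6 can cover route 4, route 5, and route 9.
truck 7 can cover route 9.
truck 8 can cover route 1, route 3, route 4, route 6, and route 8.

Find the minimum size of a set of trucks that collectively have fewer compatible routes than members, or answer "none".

3

Take S = {truck 1, truck 4, truck 7}. Its neighbourhood is {route 5, route 9}, so |N(S)| = 2 < |S| = 3.
Every subset of size less than 3 has at least as many neighbours as members, so 3 is the minimum.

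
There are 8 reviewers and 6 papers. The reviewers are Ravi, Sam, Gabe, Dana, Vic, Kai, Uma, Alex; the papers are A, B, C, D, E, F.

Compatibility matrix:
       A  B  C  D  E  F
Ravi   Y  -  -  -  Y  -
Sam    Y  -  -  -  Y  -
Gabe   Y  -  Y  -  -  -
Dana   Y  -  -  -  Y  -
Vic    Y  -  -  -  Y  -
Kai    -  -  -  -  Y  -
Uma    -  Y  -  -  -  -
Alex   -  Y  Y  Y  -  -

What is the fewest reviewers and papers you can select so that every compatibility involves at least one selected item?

A maximum matching has 5 edges (e.g. Ravi–A, Sam–E, Gabe–C, Uma–B, Alex–D).
By König's theorem the minimum vertex cover has the same size. One such cover is {Gabe, Uma, Alex, A, E}.

5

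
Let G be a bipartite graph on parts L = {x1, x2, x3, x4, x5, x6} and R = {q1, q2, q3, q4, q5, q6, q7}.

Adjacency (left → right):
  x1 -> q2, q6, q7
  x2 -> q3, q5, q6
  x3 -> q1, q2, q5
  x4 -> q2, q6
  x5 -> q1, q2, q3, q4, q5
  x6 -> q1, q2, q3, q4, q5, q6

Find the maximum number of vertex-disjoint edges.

For example, pair x1→q7, x2→q6, x3→q5, x4→q2, x5→q1, x6→q4.
This saturates every left vertex, so 6 is the maximum.

6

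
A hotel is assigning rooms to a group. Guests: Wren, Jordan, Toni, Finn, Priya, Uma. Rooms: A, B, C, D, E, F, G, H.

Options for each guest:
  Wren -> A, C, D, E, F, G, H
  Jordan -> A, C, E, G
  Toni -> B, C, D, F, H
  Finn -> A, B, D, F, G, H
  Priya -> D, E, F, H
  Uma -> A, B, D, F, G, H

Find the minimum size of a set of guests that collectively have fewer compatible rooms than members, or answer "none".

none

A matching saturating every guest exists, for instance Wren→E, Jordan→C, Toni→B, Finn→A, Priya→H, Uma→G.
By Hall's marriage theorem, this means |N(S)| ≥ |S| for every subset S, so no violating subset exists.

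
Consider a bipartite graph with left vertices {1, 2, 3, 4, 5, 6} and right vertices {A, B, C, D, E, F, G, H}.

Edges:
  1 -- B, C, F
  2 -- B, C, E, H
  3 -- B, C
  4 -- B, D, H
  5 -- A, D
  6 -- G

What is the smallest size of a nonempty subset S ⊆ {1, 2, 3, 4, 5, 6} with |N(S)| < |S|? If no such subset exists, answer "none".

none

A matching saturating every left vertex exists, for instance 1→F, 2→E, 3→C, 4→B, 5→D, 6→G.
By Hall's marriage theorem, this means |N(S)| ≥ |S| for every subset S, so no violating subset exists.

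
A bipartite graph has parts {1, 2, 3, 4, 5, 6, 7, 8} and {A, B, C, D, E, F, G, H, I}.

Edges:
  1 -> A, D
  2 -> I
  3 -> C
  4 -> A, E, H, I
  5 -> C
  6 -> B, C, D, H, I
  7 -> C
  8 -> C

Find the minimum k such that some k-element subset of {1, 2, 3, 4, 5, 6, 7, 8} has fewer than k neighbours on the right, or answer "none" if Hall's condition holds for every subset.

2

Take S = {3, 5}. Its neighbourhood is {C}, so |N(S)| = 1 < |S| = 2.
No single vertex violates Hall's condition since each has at least one neighbour, so 2 is the minimum.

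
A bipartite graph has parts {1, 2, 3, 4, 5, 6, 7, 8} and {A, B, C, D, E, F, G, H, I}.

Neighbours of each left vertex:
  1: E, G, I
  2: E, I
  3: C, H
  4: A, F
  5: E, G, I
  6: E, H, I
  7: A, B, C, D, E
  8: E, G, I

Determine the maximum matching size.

7

One maximum matching: 1-G, 2-I, 3-C, 4-F, 5-E, 6-H, 7-A.
The set {1, 2, 5, 8} has only 3 neighbours ({E, G, I}), so by Hall's theorem at most 7 of the 8 left vertices can be matched.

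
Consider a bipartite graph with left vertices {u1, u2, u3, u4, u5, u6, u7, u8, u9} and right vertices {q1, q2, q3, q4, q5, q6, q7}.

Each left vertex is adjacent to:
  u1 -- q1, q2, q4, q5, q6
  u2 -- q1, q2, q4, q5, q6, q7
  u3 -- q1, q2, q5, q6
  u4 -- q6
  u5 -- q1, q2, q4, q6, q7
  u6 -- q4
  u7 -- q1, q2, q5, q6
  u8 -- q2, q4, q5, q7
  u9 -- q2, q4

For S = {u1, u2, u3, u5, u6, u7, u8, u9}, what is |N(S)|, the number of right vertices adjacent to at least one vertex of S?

The union of neighbours of {u1, u2, u3, u5, u6, u7, u8, u9} is {q1, q2, q4, q5, q6, q7}, which has 6 elements.
Since |N(S)| = 6 < |S| = 8, Hall's condition fails for this subset.

6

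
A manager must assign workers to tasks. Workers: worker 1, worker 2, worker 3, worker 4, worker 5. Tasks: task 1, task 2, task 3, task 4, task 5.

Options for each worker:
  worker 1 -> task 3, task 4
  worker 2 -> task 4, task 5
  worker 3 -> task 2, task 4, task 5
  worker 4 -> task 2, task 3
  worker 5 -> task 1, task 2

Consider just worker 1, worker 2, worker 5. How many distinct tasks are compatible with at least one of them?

5

The union of neighbours of {worker 1, worker 2, worker 5} is {task 1, task 2, task 3, task 4, task 5}, which has 5 elements.
Since |N(S)| = 5 ≥ |S| = 3, Hall's condition holds for this subset.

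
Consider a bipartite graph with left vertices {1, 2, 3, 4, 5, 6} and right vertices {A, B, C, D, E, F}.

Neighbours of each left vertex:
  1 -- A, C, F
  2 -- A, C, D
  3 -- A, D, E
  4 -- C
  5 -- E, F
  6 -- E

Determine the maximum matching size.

5

A valid assignment of size 5: 1–F, 2–A, 3–D, 4–C, 5–E.
The set {1, 2, 3, 4, 5, 6} has only 5 neighbours ({A, C, D, E, F}), so by Hall's theorem at most 5 of the 6 left vertices can be matched.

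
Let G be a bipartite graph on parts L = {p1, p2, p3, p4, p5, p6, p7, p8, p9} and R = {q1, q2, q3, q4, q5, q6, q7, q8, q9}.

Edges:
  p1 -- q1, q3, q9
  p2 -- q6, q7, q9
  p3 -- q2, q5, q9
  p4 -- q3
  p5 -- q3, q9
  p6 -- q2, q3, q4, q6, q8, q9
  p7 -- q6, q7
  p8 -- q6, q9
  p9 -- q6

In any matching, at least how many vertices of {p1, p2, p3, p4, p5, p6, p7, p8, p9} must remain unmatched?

For example, pair p1–q1, p2–q6, p3–q2, p4–q3, p5–q9, p6–q4, p7–q7.
The set {p2, p4, p5, p7, p8, p9} has only 4 neighbours ({q3, q6, q7, q9}), so by Hall's theorem at most 7 of the 9 left vertices can be matched.
That matches 7 of the 9, leaving 2 unmatched; no matching can do better.

2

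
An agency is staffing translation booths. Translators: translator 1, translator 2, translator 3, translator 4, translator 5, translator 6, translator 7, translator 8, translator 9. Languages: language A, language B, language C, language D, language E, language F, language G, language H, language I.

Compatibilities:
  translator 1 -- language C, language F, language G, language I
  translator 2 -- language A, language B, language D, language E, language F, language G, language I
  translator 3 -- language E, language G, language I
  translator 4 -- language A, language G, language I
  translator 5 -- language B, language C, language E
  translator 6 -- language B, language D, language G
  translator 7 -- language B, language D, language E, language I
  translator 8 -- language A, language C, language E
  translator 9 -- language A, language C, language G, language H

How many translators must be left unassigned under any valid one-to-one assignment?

A valid assignment of size 9: translator 1-language F, translator 2-language D, translator 3-language G, translator 4-language I, translator 5-language C, translator 6-language B, translator 7-language E, translator 8-language A, translator 9-language H.
This saturates every translator, so 9 is the maximum.
That matches 9 of the 9, leaving 0 unmatched; no matching can do better.

0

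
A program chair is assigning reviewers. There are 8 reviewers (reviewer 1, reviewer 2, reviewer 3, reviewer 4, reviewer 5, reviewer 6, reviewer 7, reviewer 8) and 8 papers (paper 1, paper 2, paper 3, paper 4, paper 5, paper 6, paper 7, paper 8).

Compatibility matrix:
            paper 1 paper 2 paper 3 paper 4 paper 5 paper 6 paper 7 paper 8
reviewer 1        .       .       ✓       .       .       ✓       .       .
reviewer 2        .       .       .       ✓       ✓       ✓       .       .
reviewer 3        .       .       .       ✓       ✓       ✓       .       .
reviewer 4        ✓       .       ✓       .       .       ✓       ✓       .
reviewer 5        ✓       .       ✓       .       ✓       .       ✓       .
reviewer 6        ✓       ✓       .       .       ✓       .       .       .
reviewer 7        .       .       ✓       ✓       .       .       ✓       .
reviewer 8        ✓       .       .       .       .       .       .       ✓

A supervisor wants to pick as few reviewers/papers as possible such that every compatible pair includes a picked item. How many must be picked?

The 8 edges reviewer 1–paper 3, reviewer 2–paper 4, reviewer 3–paper 5, reviewer 4–paper 6, reviewer 5–paper 1, reviewer 6–paper 2, reviewer 7–paper 7, reviewer 8–paper 8 form a matching, so any vertex cover needs at least 8 vertices (one per matched edge).
Conversely {reviewer 1, reviewer 2, reviewer 3, reviewer 4, reviewer 5, reviewer 6, reviewer 7, reviewer 8} meets every edge and has exactly 8 vertices, so 8 is optimal.

8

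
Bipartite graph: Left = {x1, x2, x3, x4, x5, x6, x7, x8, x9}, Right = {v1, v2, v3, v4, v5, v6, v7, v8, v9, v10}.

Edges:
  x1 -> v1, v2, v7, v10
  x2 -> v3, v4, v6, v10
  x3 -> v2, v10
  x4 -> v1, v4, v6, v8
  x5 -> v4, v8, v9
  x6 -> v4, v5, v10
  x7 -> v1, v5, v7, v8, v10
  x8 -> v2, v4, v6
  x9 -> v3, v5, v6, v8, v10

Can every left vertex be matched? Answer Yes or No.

One maximum matching: x1→v7, x2→v3, x3→v2, x4→v1, x5→v9, x6→v4, x7→v5, x8→v6, x9→v10.
All 9 left vertices are covered.

Yes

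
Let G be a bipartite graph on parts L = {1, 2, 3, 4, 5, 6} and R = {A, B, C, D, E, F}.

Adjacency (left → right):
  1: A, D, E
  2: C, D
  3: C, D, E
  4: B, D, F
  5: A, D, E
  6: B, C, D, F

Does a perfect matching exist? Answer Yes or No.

Yes

For example, pair 1→A, 2→D, 3→C, 4→F, 5→E, 6→B.
Every left vertex is matched, so this is a perfect matching.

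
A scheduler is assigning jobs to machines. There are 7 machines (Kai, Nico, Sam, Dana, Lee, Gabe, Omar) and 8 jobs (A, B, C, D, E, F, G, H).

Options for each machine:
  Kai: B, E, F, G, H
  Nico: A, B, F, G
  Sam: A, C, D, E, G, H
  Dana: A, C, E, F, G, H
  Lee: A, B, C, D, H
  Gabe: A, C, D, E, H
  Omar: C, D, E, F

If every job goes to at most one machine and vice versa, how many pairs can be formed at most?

For example, pair Kai–H, Nico–B, Sam–G, Dana–F, Lee–A, Gabe–D, Omar–E.
All 7 machines are matched, so no larger matching exists.

7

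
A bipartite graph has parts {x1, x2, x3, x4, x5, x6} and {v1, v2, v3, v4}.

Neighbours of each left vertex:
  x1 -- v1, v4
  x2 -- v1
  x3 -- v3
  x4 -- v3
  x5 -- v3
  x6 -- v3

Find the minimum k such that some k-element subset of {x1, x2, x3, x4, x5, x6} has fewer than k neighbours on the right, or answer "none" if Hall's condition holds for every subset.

Take S = {x3, x4}. Its neighbourhood is {v3}, so |N(S)| = 1 < |S| = 2.
No single vertex violates Hall's condition since each has at least one neighbour, so 2 is the minimum.

2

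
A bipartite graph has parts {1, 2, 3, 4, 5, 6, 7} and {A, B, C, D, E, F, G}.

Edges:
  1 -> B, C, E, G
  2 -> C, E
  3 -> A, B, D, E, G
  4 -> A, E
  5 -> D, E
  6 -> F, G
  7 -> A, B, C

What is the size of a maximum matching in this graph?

7

A valid assignment of size 7: 1→E, 2→C, 3→G, 4→A, 5→D, 6→F, 7→B.
This saturates every left vertex, so 7 is the maximum.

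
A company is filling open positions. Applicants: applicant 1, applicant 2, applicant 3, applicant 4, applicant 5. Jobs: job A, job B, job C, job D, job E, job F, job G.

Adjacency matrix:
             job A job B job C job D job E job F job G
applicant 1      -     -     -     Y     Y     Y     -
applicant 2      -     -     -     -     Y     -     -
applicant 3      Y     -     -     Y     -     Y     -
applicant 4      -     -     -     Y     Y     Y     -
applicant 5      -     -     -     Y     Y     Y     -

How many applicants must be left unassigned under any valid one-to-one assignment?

A valid assignment of size 4: applicant 1–job D, applicant 2–job E, applicant 3–job A, applicant 4–job F.
The set {applicant 1, applicant 2, applicant 4, applicant 5} has only 3 neighbours ({job D, job E, job F}), so by Hall's theorem at most 4 of the 5 applicants can be matched.
That matches 4 of the 5, leaving 1 unmatched; no matching can do better.

1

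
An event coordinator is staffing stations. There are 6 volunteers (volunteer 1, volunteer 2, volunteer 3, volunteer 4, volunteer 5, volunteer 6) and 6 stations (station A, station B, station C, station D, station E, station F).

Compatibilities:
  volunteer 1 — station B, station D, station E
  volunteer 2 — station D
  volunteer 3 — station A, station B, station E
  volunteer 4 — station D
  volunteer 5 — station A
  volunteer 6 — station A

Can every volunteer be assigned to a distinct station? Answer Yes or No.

No

The set {volunteer 2, volunteer 4, volunteer 5, volunteer 6} has only 2 neighbours ({station A, station D}), so by Hall's theorem at most 4 of the 6 volunteers can be matched.
Hence no matching covers every volunteer.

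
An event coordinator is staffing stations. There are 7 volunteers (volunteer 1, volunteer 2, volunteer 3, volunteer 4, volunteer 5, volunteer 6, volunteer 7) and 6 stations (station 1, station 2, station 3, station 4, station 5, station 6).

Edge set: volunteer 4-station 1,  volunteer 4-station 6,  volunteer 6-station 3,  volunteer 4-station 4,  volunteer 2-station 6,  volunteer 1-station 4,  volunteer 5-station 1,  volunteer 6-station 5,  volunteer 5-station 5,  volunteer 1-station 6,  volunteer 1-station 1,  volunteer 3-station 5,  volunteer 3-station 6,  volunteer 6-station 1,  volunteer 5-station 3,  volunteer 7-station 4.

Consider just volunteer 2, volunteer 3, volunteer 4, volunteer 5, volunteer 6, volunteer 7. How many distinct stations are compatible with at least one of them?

5

The union of neighbours of {volunteer 2, volunteer 3, volunteer 4, volunteer 5, volunteer 6, volunteer 7} is {station 1, station 3, station 4, station 5, station 6}, which has 5 elements.
Since |N(S)| = 5 < |S| = 6, Hall's condition fails for this subset.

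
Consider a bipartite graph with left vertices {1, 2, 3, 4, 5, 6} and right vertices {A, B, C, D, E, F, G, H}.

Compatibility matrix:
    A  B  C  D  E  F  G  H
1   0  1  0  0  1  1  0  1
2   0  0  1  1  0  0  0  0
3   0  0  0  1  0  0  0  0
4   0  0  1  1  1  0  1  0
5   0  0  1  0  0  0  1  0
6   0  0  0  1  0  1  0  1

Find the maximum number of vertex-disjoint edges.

A valid assignment of size 6: 1→H, 2→C, 3→D, 4→E, 5→G, 6→F.
This saturates every left vertex, so 6 is the maximum.

6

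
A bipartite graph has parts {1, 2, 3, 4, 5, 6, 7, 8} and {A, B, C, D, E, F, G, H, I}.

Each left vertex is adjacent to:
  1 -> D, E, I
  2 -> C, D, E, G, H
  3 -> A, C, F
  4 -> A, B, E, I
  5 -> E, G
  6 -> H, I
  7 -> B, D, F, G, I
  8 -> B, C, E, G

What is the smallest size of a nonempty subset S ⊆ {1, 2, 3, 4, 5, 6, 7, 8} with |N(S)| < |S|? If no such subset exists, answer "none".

A matching saturating every left vertex exists, for instance 1→D, 2→G, 3→C, 4→I, 5→E, 6→H, 7→F, 8→B.
By Hall's marriage theorem, this means |N(S)| ≥ |S| for every subset S, so no violating subset exists.

none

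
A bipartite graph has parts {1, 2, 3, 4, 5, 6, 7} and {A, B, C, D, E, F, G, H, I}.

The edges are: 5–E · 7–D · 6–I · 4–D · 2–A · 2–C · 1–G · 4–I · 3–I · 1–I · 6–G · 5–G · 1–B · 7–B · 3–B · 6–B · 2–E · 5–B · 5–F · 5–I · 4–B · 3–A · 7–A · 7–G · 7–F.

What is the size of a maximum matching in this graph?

7

For example, pair 1→B, 2→C, 3→A, 4→D, 5→E, 6→I, 7→G.
All 7 left vertices are matched, so no larger matching exists.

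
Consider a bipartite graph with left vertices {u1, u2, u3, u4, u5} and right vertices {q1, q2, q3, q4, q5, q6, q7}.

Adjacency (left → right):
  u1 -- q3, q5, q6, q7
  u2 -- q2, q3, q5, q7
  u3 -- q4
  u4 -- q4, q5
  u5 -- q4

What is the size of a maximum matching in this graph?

4

One maximum matching: u1→q6, u2→q2, u3→q4, u4→q5.
The set {u3, u5} has only 1 neighbour ({q4}), so by Hall's theorem at most 4 of the 5 left vertices can be matched.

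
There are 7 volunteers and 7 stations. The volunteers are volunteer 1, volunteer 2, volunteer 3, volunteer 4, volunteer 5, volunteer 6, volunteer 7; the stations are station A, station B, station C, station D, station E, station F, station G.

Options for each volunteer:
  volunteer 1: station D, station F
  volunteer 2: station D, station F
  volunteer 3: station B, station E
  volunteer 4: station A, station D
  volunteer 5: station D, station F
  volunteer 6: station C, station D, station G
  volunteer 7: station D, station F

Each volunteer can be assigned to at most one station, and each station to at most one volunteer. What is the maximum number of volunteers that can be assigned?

5

For example, pair volunteer 1-station D, volunteer 2-station F, volunteer 3-station B, volunteer 4-station A, volunteer 6-station C.
The set {volunteer 1, volunteer 2, volunteer 5, volunteer 7} has only 2 neighbours ({station D, station F}), so by Hall's theorem at most 5 of the 7 volunteers can be matched.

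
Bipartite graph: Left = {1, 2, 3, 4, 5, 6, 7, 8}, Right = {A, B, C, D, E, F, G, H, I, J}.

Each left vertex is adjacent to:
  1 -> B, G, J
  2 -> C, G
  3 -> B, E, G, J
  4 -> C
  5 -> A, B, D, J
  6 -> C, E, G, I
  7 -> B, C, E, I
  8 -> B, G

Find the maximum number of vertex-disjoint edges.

7

A valid assignment of size 7: 1–J, 2–G, 3–E, 4–C, 5–D, 6–I, 7–B.
The set {1, 2, 3, 4, 6, 7, 8} has only 6 neighbours ({B, C, E, G, I, J}), so by Hall's theorem at most 7 of the 8 left vertices can be matched.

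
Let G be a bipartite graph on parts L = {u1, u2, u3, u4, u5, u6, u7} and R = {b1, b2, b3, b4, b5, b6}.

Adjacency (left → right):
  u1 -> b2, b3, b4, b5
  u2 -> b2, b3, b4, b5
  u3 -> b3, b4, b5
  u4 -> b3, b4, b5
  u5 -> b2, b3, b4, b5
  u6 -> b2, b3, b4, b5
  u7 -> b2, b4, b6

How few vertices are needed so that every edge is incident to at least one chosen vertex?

{u7, b2, b3, b4, b5} is a vertex cover of size 5: every edge has an endpoint in this set.
No smaller cover exists because u1–b5, u2–b2, u3–b4, u4–b3, u7–b6 is a matching of size 5, and a cover must include an endpoint of each of these disjoint edges (König's theorem).

5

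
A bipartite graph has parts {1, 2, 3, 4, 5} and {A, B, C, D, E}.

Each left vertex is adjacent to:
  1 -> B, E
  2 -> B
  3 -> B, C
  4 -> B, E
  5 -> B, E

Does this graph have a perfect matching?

No

The set {1, 2, 4, 5} has only 2 neighbours ({B, E}), so by Hall's theorem at most 3 of the 5 left vertices can be matched.
Hence no matching covers every left vertex.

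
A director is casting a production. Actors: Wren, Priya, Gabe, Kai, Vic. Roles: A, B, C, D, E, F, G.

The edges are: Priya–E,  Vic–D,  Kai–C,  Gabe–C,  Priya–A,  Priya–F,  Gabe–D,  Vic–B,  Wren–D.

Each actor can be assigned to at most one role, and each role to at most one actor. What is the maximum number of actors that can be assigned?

4

A valid assignment of size 4: Wren→D, Priya→E, Gabe→C, Vic→B.
The set {Wren, Gabe, Kai} has only 2 neighbours ({C, D}), so by Hall's theorem at most 4 of the 5 actors can be matched.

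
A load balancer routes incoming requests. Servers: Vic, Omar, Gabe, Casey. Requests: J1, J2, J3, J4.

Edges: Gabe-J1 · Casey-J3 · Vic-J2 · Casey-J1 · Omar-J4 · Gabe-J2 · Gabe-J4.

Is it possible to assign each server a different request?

Yes

A valid assignment of size 4: Vic→J2, Omar→J4, Gabe→J1, Casey→J3.
Every server is matched, so this is a perfect matching.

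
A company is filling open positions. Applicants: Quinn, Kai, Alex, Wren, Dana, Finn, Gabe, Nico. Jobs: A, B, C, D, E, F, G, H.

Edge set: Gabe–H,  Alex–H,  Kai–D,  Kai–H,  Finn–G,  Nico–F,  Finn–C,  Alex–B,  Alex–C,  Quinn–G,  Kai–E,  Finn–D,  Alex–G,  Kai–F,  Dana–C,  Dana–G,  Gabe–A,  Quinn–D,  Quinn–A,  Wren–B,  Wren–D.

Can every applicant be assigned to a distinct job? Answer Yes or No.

Yes

For example, pair Quinn–A, Kai–E, Alex–B, Wren–D, Dana–C, Finn–G, Gabe–H, Nico–F.
All 8 applicants are covered.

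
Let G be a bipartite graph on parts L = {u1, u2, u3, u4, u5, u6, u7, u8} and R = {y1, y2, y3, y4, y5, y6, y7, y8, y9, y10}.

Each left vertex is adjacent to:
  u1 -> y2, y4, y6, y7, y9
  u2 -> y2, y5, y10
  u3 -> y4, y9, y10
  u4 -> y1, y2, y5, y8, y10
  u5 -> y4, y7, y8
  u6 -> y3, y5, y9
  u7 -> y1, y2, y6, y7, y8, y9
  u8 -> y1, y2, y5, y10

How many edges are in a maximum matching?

For example, pair u1–y6, u2–y2, u3–y4, u4–y10, u5–y8, u6–y3, u7–y7, u8–y1.
This saturates every left vertex, so 8 is the maximum.

8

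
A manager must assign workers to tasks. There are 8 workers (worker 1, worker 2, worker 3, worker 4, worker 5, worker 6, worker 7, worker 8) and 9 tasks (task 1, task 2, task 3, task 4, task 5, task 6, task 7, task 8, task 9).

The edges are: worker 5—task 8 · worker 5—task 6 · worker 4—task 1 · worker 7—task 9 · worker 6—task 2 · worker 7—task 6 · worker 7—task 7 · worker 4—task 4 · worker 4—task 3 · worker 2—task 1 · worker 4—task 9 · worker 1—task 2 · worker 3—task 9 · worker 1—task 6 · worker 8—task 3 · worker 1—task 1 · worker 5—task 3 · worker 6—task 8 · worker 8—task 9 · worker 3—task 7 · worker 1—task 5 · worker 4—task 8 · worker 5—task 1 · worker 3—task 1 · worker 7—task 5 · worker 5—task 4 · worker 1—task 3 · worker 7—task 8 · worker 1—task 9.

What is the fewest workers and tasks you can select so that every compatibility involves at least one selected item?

8

A maximum matching has 8 edges (e.g. worker 1–task 6, worker 2–task 1, worker 3–task 7, worker 4–task 8, worker 5–task 4, worker 6–task 2, worker 7–task 5, worker 8–task 9).
By König's theorem the minimum vertex cover has the same size. One such cover is {worker 1, worker 2, worker 3, worker 4, worker 5, worker 6, worker 7, worker 8}.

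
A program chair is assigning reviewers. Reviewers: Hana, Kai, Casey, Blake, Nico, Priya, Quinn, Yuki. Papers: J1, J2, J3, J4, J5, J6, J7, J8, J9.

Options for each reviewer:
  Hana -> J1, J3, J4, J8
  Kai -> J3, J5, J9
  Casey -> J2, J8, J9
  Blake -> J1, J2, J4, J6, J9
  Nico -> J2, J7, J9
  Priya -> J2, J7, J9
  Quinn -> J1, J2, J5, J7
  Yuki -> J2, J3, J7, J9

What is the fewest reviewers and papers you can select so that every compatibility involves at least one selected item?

The 8 edges Hana–J1, Kai–J3, Casey–J8, Blake–J6, Nico–J7, Priya–J2, Quinn–J5, Yuki–J9 form a matching, so any vertex cover needs at least 8 vertices (one per matched edge).
Conversely {Hana, Kai, Casey, Blake, Nico, Priya, Quinn, Yuki} meets every edge and has exactly 8 vertices, so 8 is optimal.

8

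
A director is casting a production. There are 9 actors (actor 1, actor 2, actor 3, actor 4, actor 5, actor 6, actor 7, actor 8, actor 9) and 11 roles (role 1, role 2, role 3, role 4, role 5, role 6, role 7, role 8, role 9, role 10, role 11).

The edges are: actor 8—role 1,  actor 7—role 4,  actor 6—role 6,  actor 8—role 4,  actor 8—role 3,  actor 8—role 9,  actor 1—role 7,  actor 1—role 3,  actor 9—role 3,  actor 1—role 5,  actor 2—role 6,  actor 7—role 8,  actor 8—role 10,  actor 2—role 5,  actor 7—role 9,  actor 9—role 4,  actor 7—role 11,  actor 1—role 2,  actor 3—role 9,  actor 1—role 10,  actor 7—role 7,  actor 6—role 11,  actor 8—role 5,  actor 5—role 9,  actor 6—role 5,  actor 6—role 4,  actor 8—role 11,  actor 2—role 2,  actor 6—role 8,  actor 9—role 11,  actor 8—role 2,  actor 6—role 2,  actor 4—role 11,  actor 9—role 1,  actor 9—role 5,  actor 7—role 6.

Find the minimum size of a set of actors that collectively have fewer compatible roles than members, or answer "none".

2

Take S = {actor 3, actor 5}. Its neighbourhood is {role 9}, so |N(S)| = 1 < |S| = 2.
No single vertex violates Hall's condition since each has at least one neighbour, so 2 is the minimum.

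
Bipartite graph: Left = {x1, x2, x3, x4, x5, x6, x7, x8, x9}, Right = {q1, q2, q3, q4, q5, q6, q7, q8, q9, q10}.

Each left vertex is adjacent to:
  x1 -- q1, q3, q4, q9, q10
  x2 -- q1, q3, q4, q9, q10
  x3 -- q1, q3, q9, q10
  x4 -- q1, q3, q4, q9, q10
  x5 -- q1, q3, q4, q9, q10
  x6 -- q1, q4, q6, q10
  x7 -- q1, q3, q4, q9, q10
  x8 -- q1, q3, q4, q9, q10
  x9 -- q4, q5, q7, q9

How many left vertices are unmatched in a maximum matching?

2

For example, pair x1→q3, x2→q1, x3→q10, x4→q4, x5→q9, x6→q6, x9→q5.
The set {x1, x2, x3, x4, x5, x7, x8} has only 5 neighbours ({q1, q10, q3, q4, q9}), so by Hall's theorem at most 7 of the 9 left vertices can be matched.
That matches 7 of the 9, leaving 2 unmatched; no matching can do better.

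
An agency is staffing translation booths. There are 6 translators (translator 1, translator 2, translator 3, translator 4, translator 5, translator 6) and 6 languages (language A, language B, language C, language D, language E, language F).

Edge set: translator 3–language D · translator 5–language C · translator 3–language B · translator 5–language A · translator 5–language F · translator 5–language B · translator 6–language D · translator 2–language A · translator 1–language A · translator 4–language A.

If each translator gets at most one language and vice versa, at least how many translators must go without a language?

A valid assignment of size 4: translator 1-language A, translator 3-language B, translator 5-language F, translator 6-language D.
The set {translator 1, translator 2, translator 4} has only 1 neighbour ({language A}), so by Hall's theorem at most 4 of the 6 translators can be matched.
That matches 4 of the 6, leaving 2 unmatched; no matching can do better.

2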